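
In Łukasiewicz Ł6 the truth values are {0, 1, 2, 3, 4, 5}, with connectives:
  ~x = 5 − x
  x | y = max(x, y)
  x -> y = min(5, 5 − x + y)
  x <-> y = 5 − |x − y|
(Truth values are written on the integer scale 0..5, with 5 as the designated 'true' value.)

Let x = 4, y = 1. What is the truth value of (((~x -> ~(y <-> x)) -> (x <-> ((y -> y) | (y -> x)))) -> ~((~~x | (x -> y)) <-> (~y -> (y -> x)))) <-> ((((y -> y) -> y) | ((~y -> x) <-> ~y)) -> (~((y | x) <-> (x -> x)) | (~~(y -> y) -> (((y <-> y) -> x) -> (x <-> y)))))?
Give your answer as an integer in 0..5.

~x = ~4 = 1
y <-> x = 1 <-> 4 = 2
~(y <-> x) = ~2 = 3
~x -> ~(y <-> x) = 1 -> 3 = 5
y -> y = 1 -> 1 = 5
y -> x = 1 -> 4 = 5
(y -> y) | (y -> x) = 5 | 5 = 5
x <-> ((y -> y) | (y -> x)) = 4 <-> 5 = 4
(~x -> ~(y <-> x)) -> (x <-> ((y -> y) | (y -> x))) = 5 -> 4 = 4
~x = ~4 = 1
~~x = ~1 = 4
x -> y = 4 -> 1 = 2
~~x | (x -> y) = 4 | 2 = 4
~y = ~1 = 4
y -> x = 1 -> 4 = 5
~y -> (y -> x) = 4 -> 5 = 5
(~~x | (x -> y)) <-> (~y -> (y -> x)) = 4 <-> 5 = 4
~((~~x | (x -> y)) <-> (~y -> (y -> x))) = ~4 = 1
((~x -> ~(y <-> x)) -> (x <-> ((y -> y) | (y -> x)))) -> ~((~~x | (x -> y)) <-> (~y -> (y -> x))) = 4 -> 1 = 2
y -> y = 1 -> 1 = 5
(y -> y) -> y = 5 -> 1 = 1
~y = ~1 = 4
~y -> x = 4 -> 4 = 5
~y = ~1 = 4
(~y -> x) <-> ~y = 5 <-> 4 = 4
((y -> y) -> y) | ((~y -> x) <-> ~y) = 1 | 4 = 4
y | x = 1 | 4 = 4
x -> x = 4 -> 4 = 5
(y | x) <-> (x -> x) = 4 <-> 5 = 4
~((y | x) <-> (x -> x)) = ~4 = 1
y -> y = 1 -> 1 = 5
~(y -> y) = ~5 = 0
~~(y -> y) = ~0 = 5
y <-> y = 1 <-> 1 = 5
(y <-> y) -> x = 5 -> 4 = 4
x <-> y = 4 <-> 1 = 2
((y <-> y) -> x) -> (x <-> y) = 4 -> 2 = 3
~~(y -> y) -> (((y <-> y) -> x) -> (x <-> y)) = 5 -> 3 = 3
~((y | x) <-> (x -> x)) | (~~(y -> y) -> (((y <-> y) -> x) -> (x <-> y))) = 1 | 3 = 3
(((y -> y) -> y) | ((~y -> x) <-> ~y)) -> (~((y | x) <-> (x -> x)) | (~~(y -> y) -> (((y <-> y) -> x) -> (x <-> y)))) = 4 -> 3 = 4
(((~x -> ~(y <-> x)) -> (x <-> ((y -> y) | (y -> x)))) -> ~((~~x | (x -> y)) <-> (~y -> (y -> x)))) <-> ((((y -> y) -> y) | ((~y -> x) <-> ~y)) -> (~((y | x) <-> (x -> x)) | (~~(y -> y) -> (((y <-> y) -> x) -> (x <-> y))))) = 2 <-> 4 = 3

3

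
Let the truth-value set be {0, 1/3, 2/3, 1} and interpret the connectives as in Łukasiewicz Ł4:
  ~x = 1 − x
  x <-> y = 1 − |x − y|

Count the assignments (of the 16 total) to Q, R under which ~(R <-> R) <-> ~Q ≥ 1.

4

Q = 0, R = 0 ↦ 0  <
Q = 0, R = 1/3 ↦ 0  <
Q = 0, R = 2/3 ↦ 0  <
Q = 0, R = 1 ↦ 0  <
Q = 1/3, R = 0 ↦ 1/3  <
Q = 1/3, R = 1/3 ↦ 1/3  <
Q = 1/3, R = 2/3 ↦ 1/3  <
Q = 1/3, R = 1 ↦ 1/3  <
Q = 2/3, R = 0 ↦ 2/3  <
Q = 2/3, R = 1/3 ↦ 2/3  <
Q = 2/3, R = 2/3 ↦ 2/3  <
Q = 2/3, R = 1 ↦ 2/3  <
Q = 1, R = 0 ↦ 1  ≥
Q = 1, R = 1/3 ↦ 1  ≥
Q = 1, R = 2/3 ↦ 1  ≥
Q = 1, R = 1 ↦ 1  ≥
So 4 of the 16 assignments meet the threshold.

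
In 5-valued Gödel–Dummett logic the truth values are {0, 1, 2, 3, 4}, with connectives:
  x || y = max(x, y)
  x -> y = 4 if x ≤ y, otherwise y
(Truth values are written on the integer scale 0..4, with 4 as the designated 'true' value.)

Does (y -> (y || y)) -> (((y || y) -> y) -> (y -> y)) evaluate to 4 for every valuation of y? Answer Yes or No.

y = 0 ↦ 4
y = 1 ↦ 4
y = 2 ↦ 4
y = 3 ↦ 4
y = 4 ↦ 4
Every assignment gives a value ≥ 4.

Yes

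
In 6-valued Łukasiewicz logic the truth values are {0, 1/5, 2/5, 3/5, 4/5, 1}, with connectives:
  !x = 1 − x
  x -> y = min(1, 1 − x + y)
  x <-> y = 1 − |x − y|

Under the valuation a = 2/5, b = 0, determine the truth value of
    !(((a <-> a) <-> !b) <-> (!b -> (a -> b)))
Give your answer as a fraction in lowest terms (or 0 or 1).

2/5

a <-> a = 2/5 <-> 2/5 = 1
!b = !0 = 1
(a <-> a) <-> !b = 1 <-> 1 = 1
!b = !0 = 1
a -> b = 2/5 -> 0 = 3/5
!b -> (a -> b) = 1 -> 3/5 = 3/5
((a <-> a) <-> !b) <-> (!b -> (a -> b)) = 1 <-> 3/5 = 3/5
!(((a <-> a) <-> !b) <-> (!b -> (a -> b))) = !3/5 = 2/5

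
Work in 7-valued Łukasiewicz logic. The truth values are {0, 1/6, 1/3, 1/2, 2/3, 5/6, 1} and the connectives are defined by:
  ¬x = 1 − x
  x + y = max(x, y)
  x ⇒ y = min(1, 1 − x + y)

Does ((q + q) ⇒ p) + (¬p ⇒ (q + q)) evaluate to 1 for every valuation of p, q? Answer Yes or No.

No

Counterexample: take p = 0, q = 1/6.
q + q = 1/6 + 1/6 = 1/6
(q + q) ⇒ p = 1/6 ⇒ 0 = 5/6
¬p = ¬0 = 1
q + q = 1/6 + 1/6 = 1/6
¬p ⇒ (q + q) = 1 ⇒ 1/6 = 1/6
((q + q) ⇒ p) + (¬p ⇒ (q + q)) = 5/6 + 1/6 = 5/6
This gives 5/6 ≠ 1.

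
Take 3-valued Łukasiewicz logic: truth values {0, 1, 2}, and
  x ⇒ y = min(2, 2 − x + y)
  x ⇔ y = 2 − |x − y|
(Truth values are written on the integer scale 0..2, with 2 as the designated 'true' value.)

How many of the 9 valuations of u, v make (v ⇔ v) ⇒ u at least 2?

u = 0, v = 0 ↦ 0  <
u = 0, v = 1 ↦ 0  <
u = 0, v = 2 ↦ 0  <
u = 1, v = 0 ↦ 1  <
u = 1, v = 1 ↦ 1  <
u = 1, v = 2 ↦ 1  <
u = 2, v = 0 ↦ 2  ≥
u = 2, v = 1 ↦ 2  ≥
u = 2, v = 2 ↦ 2  ≥
So 3 of the 9 assignments meet the threshold.

3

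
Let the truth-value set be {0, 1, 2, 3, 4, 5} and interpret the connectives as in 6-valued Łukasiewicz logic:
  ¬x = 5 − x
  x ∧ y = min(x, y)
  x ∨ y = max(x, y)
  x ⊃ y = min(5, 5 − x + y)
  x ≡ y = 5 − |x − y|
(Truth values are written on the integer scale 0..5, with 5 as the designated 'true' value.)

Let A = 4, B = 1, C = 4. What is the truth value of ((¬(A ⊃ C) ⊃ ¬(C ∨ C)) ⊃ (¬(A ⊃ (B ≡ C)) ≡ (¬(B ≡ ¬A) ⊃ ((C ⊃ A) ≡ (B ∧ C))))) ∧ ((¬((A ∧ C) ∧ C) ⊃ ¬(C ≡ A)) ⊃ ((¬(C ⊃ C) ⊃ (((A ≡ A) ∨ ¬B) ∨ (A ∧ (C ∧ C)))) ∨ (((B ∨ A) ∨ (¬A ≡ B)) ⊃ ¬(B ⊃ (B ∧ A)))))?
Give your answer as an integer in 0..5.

A ⊃ C = 4 ⊃ 4 = 5
¬(A ⊃ C) = ¬5 = 0
C ∨ C = 4 ∨ 4 = 4
¬(C ∨ C) = ¬4 = 1
¬(A ⊃ C) ⊃ ¬(C ∨ C) = 0 ⊃ 1 = 5
B ≡ C = 1 ≡ 4 = 2
A ⊃ (B ≡ C) = 4 ⊃ 2 = 3
¬(A ⊃ (B ≡ C)) = ¬3 = 2
¬A = ¬4 = 1
B ≡ ¬A = 1 ≡ 1 = 5
¬(B ≡ ¬A) = ¬5 = 0
C ⊃ A = 4 ⊃ 4 = 5
B ∧ C = 1 ∧ 4 = 1
(C ⊃ A) ≡ (B ∧ C) = 5 ≡ 1 = 1
¬(B ≡ ¬A) ⊃ ((C ⊃ A) ≡ (B ∧ C)) = 0 ⊃ 1 = 5
¬(A ⊃ (B ≡ C)) ≡ (¬(B ≡ ¬A) ⊃ ((C ⊃ A) ≡ (B ∧ C))) = 2 ≡ 5 = 2
(¬(A ⊃ C) ⊃ ¬(C ∨ C)) ⊃ (¬(A ⊃ (B ≡ C)) ≡ (¬(B ≡ ¬A) ⊃ ((C ⊃ A) ≡ (B ∧ C)))) = 5 ⊃ 2 = 2
A ∧ C = 4 ∧ 4 = 4
(A ∧ C) ∧ C = 4 ∧ 4 = 4
¬((A ∧ C) ∧ C) = ¬4 = 1
C ≡ A = 4 ≡ 4 = 5
¬(C ≡ A) = ¬5 = 0
¬((A ∧ C) ∧ C) ⊃ ¬(C ≡ A) = 1 ⊃ 0 = 4
C ⊃ C = 4 ⊃ 4 = 5
¬(C ⊃ C) = ¬5 = 0
A ≡ A = 4 ≡ 4 = 5
¬B = ¬1 = 4
(A ≡ A) ∨ ¬B = 5 ∨ 4 = 5
C ∧ C = 4 ∧ 4 = 4
A ∧ (C ∧ C) = 4 ∧ 4 = 4
((A ≡ A) ∨ ¬B) ∨ (A ∧ (C ∧ C)) = 5 ∨ 4 = 5
¬(C ⊃ C) ⊃ (((A ≡ A) ∨ ¬B) ∨ (A ∧ (C ∧ C))) = 0 ⊃ 5 = 5
B ∨ A = 1 ∨ 4 = 4
¬A = ¬4 = 1
¬A ≡ B = 1 ≡ 1 = 5
(B ∨ A) ∨ (¬A ≡ B) = 4 ∨ 5 = 5
B ∧ A = 1 ∧ 4 = 1
B ⊃ (B ∧ A) = 1 ⊃ 1 = 5
¬(B ⊃ (B ∧ A)) = ¬5 = 0
((B ∨ A) ∨ (¬A ≡ B)) ⊃ ¬(B ⊃ (B ∧ A)) = 5 ⊃ 0 = 0
(¬(C ⊃ C) ⊃ (((A ≡ A) ∨ ¬B) ∨ (A ∧ (C ∧ C)))) ∨ (((B ∨ A) ∨ (¬A ≡ B)) ⊃ ¬(B ⊃ (B ∧ A))) = 5 ∨ 0 = 5
(¬((A ∧ C) ∧ C) ⊃ ¬(C ≡ A)) ⊃ ((¬(C ⊃ C) ⊃ (((A ≡ A) ∨ ¬B) ∨ (A ∧ (C ∧ C)))) ∨ (((B ∨ A) ∨ (¬A ≡ B)) ⊃ ¬(B ⊃ (B ∧ A)))) = 4 ⊃ 5 = 5
((¬(A ⊃ C) ⊃ ¬(C ∨ C)) ⊃ (¬(A ⊃ (B ≡ C)) ≡ (¬(B ≡ ¬A) ⊃ ((C ⊃ A) ≡ (B ∧ C))))) ∧ ((¬((A ∧ C) ∧ C) ⊃ ¬(C ≡ A)) ⊃ ((¬(C ⊃ C) ⊃ (((A ≡ A) ∨ ¬B) ∨ (A ∧ (C ∧ C)))) ∨ (((B ∨ A) ∨ (¬A ≡ B)) ⊃ ¬(B ⊃ (B ∧ A))))) = 2 ∧ 5 = 2

2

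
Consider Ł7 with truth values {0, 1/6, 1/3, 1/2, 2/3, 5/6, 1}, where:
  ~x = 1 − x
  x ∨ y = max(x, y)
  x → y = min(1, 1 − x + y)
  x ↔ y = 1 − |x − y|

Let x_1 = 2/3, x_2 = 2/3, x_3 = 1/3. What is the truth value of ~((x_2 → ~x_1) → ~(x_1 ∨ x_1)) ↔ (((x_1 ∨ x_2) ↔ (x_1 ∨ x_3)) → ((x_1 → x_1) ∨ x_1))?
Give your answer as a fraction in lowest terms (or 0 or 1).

~x_1 = ~2/3 = 1/3
x_2 → ~x_1 = 2/3 → 1/3 = 2/3
x_1 ∨ x_1 = 2/3 ∨ 2/3 = 2/3
~(x_1 ∨ x_1) = ~2/3 = 1/3
(x_2 → ~x_1) → ~(x_1 ∨ x_1) = 2/3 → 1/3 = 2/3
~((x_2 → ~x_1) → ~(x_1 ∨ x_1)) = ~2/3 = 1/3
x_1 ∨ x_2 = 2/3 ∨ 2/3 = 2/3
x_1 ∨ x_3 = 2/3 ∨ 1/3 = 2/3
(x_1 ∨ x_2) ↔ (x_1 ∨ x_3) = 2/3 ↔ 2/3 = 1
x_1 → x_1 = 2/3 → 2/3 = 1
(x_1 → x_1) ∨ x_1 = 1 ∨ 2/3 = 1
((x_1 ∨ x_2) ↔ (x_1 ∨ x_3)) → ((x_1 → x_1) ∨ x_1) = 1 → 1 = 1
~((x_2 → ~x_1) → ~(x_1 ∨ x_1)) ↔ (((x_1 ∨ x_2) ↔ (x_1 ∨ x_3)) → ((x_1 → x_1) ∨ x_1)) = 1/3 ↔ 1 = 1/3

1/3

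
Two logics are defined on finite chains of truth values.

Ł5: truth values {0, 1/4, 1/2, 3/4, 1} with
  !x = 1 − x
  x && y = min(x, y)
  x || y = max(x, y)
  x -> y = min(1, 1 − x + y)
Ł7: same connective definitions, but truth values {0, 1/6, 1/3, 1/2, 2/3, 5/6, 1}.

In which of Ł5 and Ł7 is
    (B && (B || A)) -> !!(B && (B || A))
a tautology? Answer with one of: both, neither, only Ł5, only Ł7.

In Ł5: every assignment gives 1 — tautology.
In Ł7: every assignment gives 1 — tautology.

both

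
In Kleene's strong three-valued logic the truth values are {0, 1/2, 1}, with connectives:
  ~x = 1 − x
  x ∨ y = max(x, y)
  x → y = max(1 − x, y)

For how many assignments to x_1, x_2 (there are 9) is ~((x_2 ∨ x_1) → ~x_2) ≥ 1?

x_1 = 0, x_2 = 0 ↦ 0  <
x_1 = 0, x_2 = 1/2 ↦ 1/2  <
x_1 = 0, x_2 = 1 ↦ 1  ≥
x_1 = 1/2, x_2 = 0 ↦ 0  <
x_1 = 1/2, x_2 = 1/2 ↦ 1/2  <
x_1 = 1/2, x_2 = 1 ↦ 1  ≥
x_1 = 1, x_2 = 0 ↦ 0  <
x_1 = 1, x_2 = 1/2 ↦ 1/2  <
x_1 = 1, x_2 = 1 ↦ 1  ≥
So 3 of the 9 assignments meet the threshold.

3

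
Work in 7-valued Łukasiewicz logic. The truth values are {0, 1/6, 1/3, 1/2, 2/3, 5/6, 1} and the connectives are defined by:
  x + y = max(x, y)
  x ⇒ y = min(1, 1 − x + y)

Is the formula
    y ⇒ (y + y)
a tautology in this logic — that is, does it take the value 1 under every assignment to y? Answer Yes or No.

Yes

y = 0 ↦ 1
y = 1/6 ↦ 1
y = 1/3 ↦ 1
y = 1/2 ↦ 1
y = 2/3 ↦ 1
y = 5/6 ↦ 1
y = 1 ↦ 1
Every assignment gives a value ≥ 1.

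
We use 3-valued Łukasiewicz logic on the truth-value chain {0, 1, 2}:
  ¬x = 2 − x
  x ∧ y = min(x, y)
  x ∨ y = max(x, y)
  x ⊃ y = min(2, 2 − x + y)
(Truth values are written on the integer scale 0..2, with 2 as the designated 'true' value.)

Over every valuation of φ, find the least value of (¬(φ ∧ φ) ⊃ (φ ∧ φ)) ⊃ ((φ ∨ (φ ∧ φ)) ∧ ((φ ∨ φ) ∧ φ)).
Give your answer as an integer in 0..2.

Take φ = 1:
φ ∧ φ = 1 ∧ 1 = 1
¬(φ ∧ φ) = ¬1 = 1
φ ∧ φ = 1 ∧ 1 = 1
¬(φ ∧ φ) ⊃ (φ ∧ φ) = 1 ⊃ 1 = 2
φ ∧ φ = 1 ∧ 1 = 1
φ ∨ (φ ∧ φ) = 1 ∨ 1 = 1
φ ∨ φ = 1 ∨ 1 = 1
(φ ∨ φ) ∧ φ = 1 ∧ 1 = 1
(φ ∨ (φ ∧ φ)) ∧ ((φ ∨ φ) ∧ φ) = 1 ∧ 1 = 1
(¬(φ ∧ φ) ⊃ (φ ∧ φ)) ⊃ ((φ ∨ (φ ∧ φ)) ∧ ((φ ∨ φ) ∧ φ)) = 2 ⊃ 1 = 1
No assignment yields a value below 1, so this is the minimum.

1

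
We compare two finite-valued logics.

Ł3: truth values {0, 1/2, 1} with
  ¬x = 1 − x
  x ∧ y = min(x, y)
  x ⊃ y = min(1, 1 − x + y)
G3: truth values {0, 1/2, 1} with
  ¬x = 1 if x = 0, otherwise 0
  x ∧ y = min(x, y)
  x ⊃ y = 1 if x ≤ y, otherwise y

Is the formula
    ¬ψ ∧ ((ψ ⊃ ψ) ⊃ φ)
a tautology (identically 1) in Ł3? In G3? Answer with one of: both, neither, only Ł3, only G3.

neither

In Ł3: at φ = 0, ψ = 0 the value is 0 — not a tautology.
In G3: at φ = 0, ψ = 0 the value is 0 — not a tautology.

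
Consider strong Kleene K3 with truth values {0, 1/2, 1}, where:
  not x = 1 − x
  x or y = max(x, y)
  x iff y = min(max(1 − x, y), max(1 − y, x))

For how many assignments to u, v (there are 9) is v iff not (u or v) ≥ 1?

u = 0, v = 0 ↦ 0  <
u = 0, v = 1/2 ↦ 1/2  <
u = 0, v = 1 ↦ 0  <
u = 1/2, v = 0 ↦ 1/2  <
u = 1/2, v = 1/2 ↦ 1/2  <
u = 1/2, v = 1 ↦ 0  <
u = 1, v = 0 ↦ 1  ≥
u = 1, v = 1/2 ↦ 1/2  <
u = 1, v = 1 ↦ 0  <
So 1 of the 9 assignments meets the threshold.

1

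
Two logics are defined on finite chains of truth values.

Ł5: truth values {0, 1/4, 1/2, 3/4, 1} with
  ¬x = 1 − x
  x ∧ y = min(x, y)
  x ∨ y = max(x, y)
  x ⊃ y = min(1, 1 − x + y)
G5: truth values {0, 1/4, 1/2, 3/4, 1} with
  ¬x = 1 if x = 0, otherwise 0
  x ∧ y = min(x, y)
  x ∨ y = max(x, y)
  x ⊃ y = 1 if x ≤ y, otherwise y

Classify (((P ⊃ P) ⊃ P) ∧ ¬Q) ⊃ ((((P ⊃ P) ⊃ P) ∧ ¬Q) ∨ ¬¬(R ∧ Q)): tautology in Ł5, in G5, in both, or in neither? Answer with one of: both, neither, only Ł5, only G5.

both

In Ł5: every assignment gives 1 — tautology.
In G5: every assignment gives 1 — tautology.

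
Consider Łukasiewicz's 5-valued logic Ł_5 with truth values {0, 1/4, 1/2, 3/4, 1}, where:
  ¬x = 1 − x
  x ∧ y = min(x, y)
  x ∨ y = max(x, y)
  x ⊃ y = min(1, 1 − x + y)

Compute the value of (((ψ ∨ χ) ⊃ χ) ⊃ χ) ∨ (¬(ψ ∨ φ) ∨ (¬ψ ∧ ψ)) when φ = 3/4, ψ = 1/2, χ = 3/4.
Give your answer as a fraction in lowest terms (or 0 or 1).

ψ ∨ χ = 1/2 ∨ 3/4 = 3/4
(ψ ∨ χ) ⊃ χ = 3/4 ⊃ 3/4 = 1
((ψ ∨ χ) ⊃ χ) ⊃ χ = 1 ⊃ 3/4 = 3/4
ψ ∨ φ = 1/2 ∨ 3/4 = 3/4
¬(ψ ∨ φ) = ¬3/4 = 1/4
¬ψ = ¬1/2 = 1/2
¬ψ ∧ ψ = 1/2 ∧ 1/2 = 1/2
¬(ψ ∨ φ) ∨ (¬ψ ∧ ψ) = 1/4 ∨ 1/2 = 1/2
(((ψ ∨ χ) ⊃ χ) ⊃ χ) ∨ (¬(ψ ∨ φ) ∨ (¬ψ ∧ ψ)) = 3/4 ∨ 1/2 = 3/4

3/4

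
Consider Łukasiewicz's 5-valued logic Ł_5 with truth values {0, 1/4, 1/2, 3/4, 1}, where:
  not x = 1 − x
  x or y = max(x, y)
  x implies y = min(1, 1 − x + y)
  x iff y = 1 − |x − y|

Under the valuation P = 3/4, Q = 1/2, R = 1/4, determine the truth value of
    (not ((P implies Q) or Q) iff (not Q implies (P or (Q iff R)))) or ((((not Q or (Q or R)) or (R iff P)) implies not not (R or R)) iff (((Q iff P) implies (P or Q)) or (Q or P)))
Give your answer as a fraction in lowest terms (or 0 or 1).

P implies Q = 3/4 implies 1/2 = 3/4
(P implies Q) or Q = 3/4 or 1/2 = 3/4
not ((P implies Q) or Q) = not 3/4 = 1/4
not Q = not 1/2 = 1/2
Q iff R = 1/2 iff 1/4 = 3/4
P or (Q iff R) = 3/4 or 3/4 = 3/4
not Q implies (P or (Q iff R)) = 1/2 implies 3/4 = 1
not ((P implies Q) or Q) iff (not Q implies (P or (Q iff R))) = 1/4 iff 1 = 1/4
not Q = not 1/2 = 1/2
Q or R = 1/2 or 1/4 = 1/2
not Q or (Q or R) = 1/2 or 1/2 = 1/2
R iff P = 1/4 iff 3/4 = 1/2
(not Q or (Q or R)) or (R iff P) = 1/2 or 1/2 = 1/2
R or R = 1/4 or 1/4 = 1/4
not (R or R) = not 1/4 = 3/4
not not (R or R) = not 3/4 = 1/4
((not Q or (Q or R)) or (R iff P)) implies not not (R or R) = 1/2 implies 1/4 = 3/4
Q iff P = 1/2 iff 3/4 = 3/4
P or Q = 3/4 or 1/2 = 3/4
(Q iff P) implies (P or Q) = 3/4 implies 3/4 = 1
Q or P = 1/2 or 3/4 = 3/4
((Q iff P) implies (P or Q)) or (Q or P) = 1 or 3/4 = 1
(((not Q or (Q or R)) or (R iff P)) implies not not (R or R)) iff (((Q iff P) implies (P or Q)) or (Q or P)) = 3/4 iff 1 = 3/4
(not ((P implies Q) or Q) iff (not Q implies (P or (Q iff R)))) or ((((not Q or (Q or R)) or (R iff P)) implies not not (R or R)) iff (((Q iff P) implies (P or Q)) or (Q or P))) = 1/4 or 3/4 = 3/4

3/4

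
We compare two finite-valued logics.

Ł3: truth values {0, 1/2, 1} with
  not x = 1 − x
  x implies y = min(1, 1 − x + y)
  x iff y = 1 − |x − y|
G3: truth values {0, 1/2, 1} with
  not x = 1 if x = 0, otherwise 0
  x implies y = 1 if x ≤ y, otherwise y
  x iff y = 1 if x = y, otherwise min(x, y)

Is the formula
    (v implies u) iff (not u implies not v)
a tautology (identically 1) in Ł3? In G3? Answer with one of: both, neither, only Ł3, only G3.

In Ł3: every assignment gives 1 — tautology.
In G3: at u = 1/2, v = 1 the value is 1/2 — not a tautology.

only Ł3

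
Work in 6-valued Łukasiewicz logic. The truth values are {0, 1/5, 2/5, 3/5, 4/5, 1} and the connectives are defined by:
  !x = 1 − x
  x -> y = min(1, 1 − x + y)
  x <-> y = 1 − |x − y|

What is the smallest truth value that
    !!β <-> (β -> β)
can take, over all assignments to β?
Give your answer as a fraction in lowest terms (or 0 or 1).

Take β = 0:
!β = !0 = 1
!!β = !1 = 0
β -> β = 0 -> 0 = 1
!!β <-> (β -> β) = 0 <-> 1 = 0
No assignment yields a value below 0, so this is the minimum.

0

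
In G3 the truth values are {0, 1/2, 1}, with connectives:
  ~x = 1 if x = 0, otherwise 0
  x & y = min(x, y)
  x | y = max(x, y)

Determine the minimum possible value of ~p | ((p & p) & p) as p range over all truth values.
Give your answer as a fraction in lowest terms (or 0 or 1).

Take p = 1/2:
~p = ~1/2 = 0
p & p = 1/2 & 1/2 = 1/2
(p & p) & p = 1/2 & 1/2 = 1/2
~p | ((p & p) & p) = 0 | 1/2 = 1/2
No assignment yields a value below 1/2, so this is the minimum.

1/2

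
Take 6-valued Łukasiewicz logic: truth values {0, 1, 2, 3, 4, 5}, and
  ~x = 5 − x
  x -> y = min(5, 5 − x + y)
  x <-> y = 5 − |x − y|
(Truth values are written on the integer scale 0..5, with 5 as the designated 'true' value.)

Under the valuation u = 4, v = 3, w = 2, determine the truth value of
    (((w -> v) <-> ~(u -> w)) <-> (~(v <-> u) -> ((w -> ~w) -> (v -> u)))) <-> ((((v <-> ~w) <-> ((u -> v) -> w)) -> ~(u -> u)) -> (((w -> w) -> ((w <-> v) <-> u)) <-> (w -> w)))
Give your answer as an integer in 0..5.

2

w -> v = 2 -> 3 = 5
u -> w = 4 -> 2 = 3
~(u -> w) = ~3 = 2
(w -> v) <-> ~(u -> w) = 5 <-> 2 = 2
v <-> u = 3 <-> 4 = 4
~(v <-> u) = ~4 = 1
~w = ~2 = 3
w -> ~w = 2 -> 3 = 5
v -> u = 3 -> 4 = 5
(w -> ~w) -> (v -> u) = 5 -> 5 = 5
~(v <-> u) -> ((w -> ~w) -> (v -> u)) = 1 -> 5 = 5
((w -> v) <-> ~(u -> w)) <-> (~(v <-> u) -> ((w -> ~w) -> (v -> u))) = 2 <-> 5 = 2
~w = ~2 = 3
v <-> ~w = 3 <-> 3 = 5
u -> v = 4 -> 3 = 4
(u -> v) -> w = 4 -> 2 = 3
(v <-> ~w) <-> ((u -> v) -> w) = 5 <-> 3 = 3
u -> u = 4 -> 4 = 5
~(u -> u) = ~5 = 0
((v <-> ~w) <-> ((u -> v) -> w)) -> ~(u -> u) = 3 -> 0 = 2
w -> w = 2 -> 2 = 5
w <-> v = 2 <-> 3 = 4
(w <-> v) <-> u = 4 <-> 4 = 5
(w -> w) -> ((w <-> v) <-> u) = 5 -> 5 = 5
w -> w = 2 -> 2 = 5
((w -> w) -> ((w <-> v) <-> u)) <-> (w -> w) = 5 <-> 5 = 5
(((v <-> ~w) <-> ((u -> v) -> w)) -> ~(u -> u)) -> (((w -> w) -> ((w <-> v) <-> u)) <-> (w -> w)) = 2 -> 5 = 5
(((w -> v) <-> ~(u -> w)) <-> (~(v <-> u) -> ((w -> ~w) -> (v -> u)))) <-> ((((v <-> ~w) <-> ((u -> v) -> w)) -> ~(u -> u)) -> (((w -> w) -> ((w <-> v) <-> u)) <-> (w -> w))) = 2 <-> 5 = 2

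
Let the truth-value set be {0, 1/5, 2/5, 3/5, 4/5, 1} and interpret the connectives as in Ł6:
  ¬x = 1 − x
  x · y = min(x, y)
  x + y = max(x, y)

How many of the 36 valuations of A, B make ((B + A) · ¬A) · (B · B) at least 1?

1

value 1: 1 assignment (counts)
value 4/5: 3 assignments
value 3/5: 5 assignments
value 2/5: 7 assignments
value 1/5: 9 assignments
value 0: 11 assignments
So 1 of the 36 assignments meets the threshold.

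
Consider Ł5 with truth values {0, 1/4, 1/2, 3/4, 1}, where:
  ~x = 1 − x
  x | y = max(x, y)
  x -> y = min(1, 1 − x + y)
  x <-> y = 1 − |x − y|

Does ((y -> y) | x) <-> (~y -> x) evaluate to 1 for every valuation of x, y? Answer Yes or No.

No

Counterexample: take x = 0, y = 0.
y -> y = 0 -> 0 = 1
(y -> y) | x = 1 | 0 = 1
~y = ~0 = 1
~y -> x = 1 -> 0 = 0
((y -> y) | x) <-> (~y -> x) = 1 <-> 0 = 0
This gives 0 ≠ 1.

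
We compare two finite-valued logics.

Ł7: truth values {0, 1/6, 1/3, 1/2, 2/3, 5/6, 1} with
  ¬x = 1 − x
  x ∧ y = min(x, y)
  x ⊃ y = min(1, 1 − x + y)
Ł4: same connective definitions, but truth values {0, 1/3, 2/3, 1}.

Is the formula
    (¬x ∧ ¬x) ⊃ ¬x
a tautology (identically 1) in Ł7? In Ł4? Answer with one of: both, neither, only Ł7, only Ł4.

In Ł7: every assignment gives 1 — tautology.
In Ł4: every assignment gives 1 — tautology.

both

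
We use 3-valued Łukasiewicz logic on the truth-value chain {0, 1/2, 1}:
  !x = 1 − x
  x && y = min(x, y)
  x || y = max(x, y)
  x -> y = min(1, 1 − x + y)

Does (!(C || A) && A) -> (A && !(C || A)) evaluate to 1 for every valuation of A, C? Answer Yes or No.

A = 0, C = 0 ↦ 1
A = 0, C = 1/2 ↦ 1
A = 0, C = 1 ↦ 1
A = 1/2, C = 0 ↦ 1
A = 1/2, C = 1/2 ↦ 1
A = 1/2, C = 1 ↦ 1
A = 1, C = 0 ↦ 1
A = 1, C = 1/2 ↦ 1
A = 1, C = 1 ↦ 1
Every assignment gives a value ≥ 1.

Yes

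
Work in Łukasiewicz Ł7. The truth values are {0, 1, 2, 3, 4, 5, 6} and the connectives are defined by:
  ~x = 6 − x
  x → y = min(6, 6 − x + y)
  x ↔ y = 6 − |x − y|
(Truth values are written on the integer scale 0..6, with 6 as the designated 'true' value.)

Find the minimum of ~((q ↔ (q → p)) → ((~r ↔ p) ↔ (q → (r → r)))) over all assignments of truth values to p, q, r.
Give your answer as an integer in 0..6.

Take p = 0, q = 0, r = 0:
q → p = 0 → 0 = 6
q ↔ (q → p) = 0 ↔ 6 = 0
~r = ~0 = 6
~r ↔ p = 6 ↔ 0 = 0
r → r = 0 → 0 = 6
q → (r → r) = 0 → 6 = 6
(~r ↔ p) ↔ (q → (r → r)) = 0 ↔ 6 = 0
(q ↔ (q → p)) → ((~r ↔ p) ↔ (q → (r → r))) = 0 → 0 = 6
~((q ↔ (q → p)) → ((~r ↔ p) ↔ (q → (r → r)))) = ~6 = 0
No assignment yields a value below 0, so this is the minimum.

0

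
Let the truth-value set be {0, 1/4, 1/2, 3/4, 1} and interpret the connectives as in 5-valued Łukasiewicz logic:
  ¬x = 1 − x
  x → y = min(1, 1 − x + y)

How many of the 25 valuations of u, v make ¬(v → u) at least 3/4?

value 1: 1 assignment (counts)
value 3/4: 2 assignments (counts)
value 1/2: 3 assignments
value 1/4: 4 assignments
value 0: 15 assignments
So 3 of the 25 assignments meet the threshold.

3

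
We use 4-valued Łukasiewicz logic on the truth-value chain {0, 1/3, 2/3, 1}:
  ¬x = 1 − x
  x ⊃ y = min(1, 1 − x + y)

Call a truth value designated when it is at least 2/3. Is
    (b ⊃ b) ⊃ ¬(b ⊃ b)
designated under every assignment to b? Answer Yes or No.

Counterexample: take b = 0.
b ⊃ b = 0 ⊃ 0 = 1
b ⊃ b = 0 ⊃ 0 = 1
¬(b ⊃ b) = ¬1 = 0
(b ⊃ b) ⊃ ¬(b ⊃ b) = 1 ⊃ 0 = 0
This gives 0, which is below 2/3.

No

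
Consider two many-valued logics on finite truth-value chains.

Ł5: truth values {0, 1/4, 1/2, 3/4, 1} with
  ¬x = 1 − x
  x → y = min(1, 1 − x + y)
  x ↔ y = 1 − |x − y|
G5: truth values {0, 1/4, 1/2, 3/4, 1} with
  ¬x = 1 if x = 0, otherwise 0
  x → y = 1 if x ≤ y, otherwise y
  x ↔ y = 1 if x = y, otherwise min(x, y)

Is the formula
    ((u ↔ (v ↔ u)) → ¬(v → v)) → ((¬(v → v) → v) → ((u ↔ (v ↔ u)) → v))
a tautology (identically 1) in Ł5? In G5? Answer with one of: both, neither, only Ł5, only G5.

In Ł5: every assignment gives 1 — tautology.
In G5: every assignment gives 1 — tautology.

both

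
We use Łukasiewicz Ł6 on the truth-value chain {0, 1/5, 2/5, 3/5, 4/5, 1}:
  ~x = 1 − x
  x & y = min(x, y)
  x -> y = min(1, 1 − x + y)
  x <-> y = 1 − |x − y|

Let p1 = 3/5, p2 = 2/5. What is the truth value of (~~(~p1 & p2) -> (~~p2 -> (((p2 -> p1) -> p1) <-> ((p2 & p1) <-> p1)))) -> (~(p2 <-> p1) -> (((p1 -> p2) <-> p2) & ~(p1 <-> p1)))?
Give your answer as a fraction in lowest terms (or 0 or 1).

~p1 = ~3/5 = 2/5
~p1 & p2 = 2/5 & 2/5 = 2/5
~(~p1 & p2) = ~2/5 = 3/5
~~(~p1 & p2) = ~3/5 = 2/5
~p2 = ~2/5 = 3/5
~~p2 = ~3/5 = 2/5
p2 -> p1 = 2/5 -> 3/5 = 1
(p2 -> p1) -> p1 = 1 -> 3/5 = 3/5
p2 & p1 = 2/5 & 3/5 = 2/5
(p2 & p1) <-> p1 = 2/5 <-> 3/5 = 4/5
((p2 -> p1) -> p1) <-> ((p2 & p1) <-> p1) = 3/5 <-> 4/5 = 4/5
~~p2 -> (((p2 -> p1) -> p1) <-> ((p2 & p1) <-> p1)) = 2/5 -> 4/5 = 1
~~(~p1 & p2) -> (~~p2 -> (((p2 -> p1) -> p1) <-> ((p2 & p1) <-> p1))) = 2/5 -> 1 = 1
p2 <-> p1 = 2/5 <-> 3/5 = 4/5
~(p2 <-> p1) = ~4/5 = 1/5
p1 -> p2 = 3/5 -> 2/5 = 4/5
(p1 -> p2) <-> p2 = 4/5 <-> 2/5 = 3/5
p1 <-> p1 = 3/5 <-> 3/5 = 1
~(p1 <-> p1) = ~1 = 0
((p1 -> p2) <-> p2) & ~(p1 <-> p1) = 3/5 & 0 = 0
~(p2 <-> p1) -> (((p1 -> p2) <-> p2) & ~(p1 <-> p1)) = 1/5 -> 0 = 4/5
(~~(~p1 & p2) -> (~~p2 -> (((p2 -> p1) -> p1) <-> ((p2 & p1) <-> p1)))) -> (~(p2 <-> p1) -> (((p1 -> p2) <-> p2) & ~(p1 <-> p1))) = 1 -> 4/5 = 4/5

4/5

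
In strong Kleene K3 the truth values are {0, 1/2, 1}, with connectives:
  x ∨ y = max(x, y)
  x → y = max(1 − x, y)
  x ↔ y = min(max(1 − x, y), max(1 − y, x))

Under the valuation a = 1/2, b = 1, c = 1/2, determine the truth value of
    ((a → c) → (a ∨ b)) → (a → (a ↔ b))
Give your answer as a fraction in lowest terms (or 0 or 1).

1/2

a → c = 1/2 → 1/2 = 1/2
a ∨ b = 1/2 ∨ 1 = 1
(a → c) → (a ∨ b) = 1/2 → 1 = 1
a ↔ b = 1/2 ↔ 1 = 1/2
a → (a ↔ b) = 1/2 → 1/2 = 1/2
((a → c) → (a ∨ b)) → (a → (a ↔ b)) = 1 → 1/2 = 1/2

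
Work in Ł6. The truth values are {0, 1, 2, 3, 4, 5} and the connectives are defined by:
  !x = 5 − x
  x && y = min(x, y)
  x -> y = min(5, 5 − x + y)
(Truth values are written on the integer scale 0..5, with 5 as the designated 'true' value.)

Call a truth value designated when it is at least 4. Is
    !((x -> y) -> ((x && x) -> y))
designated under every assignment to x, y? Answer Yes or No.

Counterexample: take x = 0, y = 0.
x -> y = 0 -> 0 = 5
x && x = 0 && 0 = 0
(x && x) -> y = 0 -> 0 = 5
(x -> y) -> ((x && x) -> y) = 5 -> 5 = 5
!((x -> y) -> ((x && x) -> y)) = !5 = 0
This gives 0, which is below 4.

No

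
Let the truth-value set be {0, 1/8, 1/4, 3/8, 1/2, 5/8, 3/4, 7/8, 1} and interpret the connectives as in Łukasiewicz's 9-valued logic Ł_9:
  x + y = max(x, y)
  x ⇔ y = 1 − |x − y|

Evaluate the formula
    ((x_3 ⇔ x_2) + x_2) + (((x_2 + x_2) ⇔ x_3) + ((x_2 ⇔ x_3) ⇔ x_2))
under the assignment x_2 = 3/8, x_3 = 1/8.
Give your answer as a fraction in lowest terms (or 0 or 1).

x_3 ⇔ x_2 = 1/8 ⇔ 3/8 = 3/4
(x_3 ⇔ x_2) + x_2 = 3/4 + 3/8 = 3/4
x_2 + x_2 = 3/8 + 3/8 = 3/8
(x_2 + x_2) ⇔ x_3 = 3/8 ⇔ 1/8 = 3/4
x_2 ⇔ x_3 = 3/8 ⇔ 1/8 = 3/4
(x_2 ⇔ x_3) ⇔ x_2 = 3/4 ⇔ 3/8 = 5/8
((x_2 + x_2) ⇔ x_3) + ((x_2 ⇔ x_3) ⇔ x_2) = 3/4 + 5/8 = 3/4
((x_3 ⇔ x_2) + x_2) + (((x_2 + x_2) ⇔ x_3) + ((x_2 ⇔ x_3) ⇔ x_2)) = 3/4 + 3/4 = 3/4

3/4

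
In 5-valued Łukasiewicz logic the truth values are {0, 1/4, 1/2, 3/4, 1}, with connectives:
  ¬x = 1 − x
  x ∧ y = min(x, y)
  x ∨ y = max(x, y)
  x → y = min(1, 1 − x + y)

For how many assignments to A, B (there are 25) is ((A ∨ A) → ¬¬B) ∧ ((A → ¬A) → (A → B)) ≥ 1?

15

value 1: 15 assignments (counts)
value 3/4: 4 assignments
value 1/2: 3 assignments
value 1/4: 2 assignments
value 0: 1 assignment
So 15 of the 25 assignments meet the threshold.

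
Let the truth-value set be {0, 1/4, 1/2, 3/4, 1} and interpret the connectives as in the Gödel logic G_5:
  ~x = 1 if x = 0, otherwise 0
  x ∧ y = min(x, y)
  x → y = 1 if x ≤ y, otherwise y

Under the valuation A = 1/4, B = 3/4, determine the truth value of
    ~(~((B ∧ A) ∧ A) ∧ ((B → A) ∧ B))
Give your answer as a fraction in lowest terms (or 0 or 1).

1

B ∧ A = 3/4 ∧ 1/4 = 1/4
(B ∧ A) ∧ A = 1/4 ∧ 1/4 = 1/4
~((B ∧ A) ∧ A) = ~1/4 = 0
B → A = 3/4 → 1/4 = 1/4
(B → A) ∧ B = 1/4 ∧ 3/4 = 1/4
~((B ∧ A) ∧ A) ∧ ((B → A) ∧ B) = 0 ∧ 1/4 = 0
~(~((B ∧ A) ∧ A) ∧ ((B → A) ∧ B)) = ~0 = 1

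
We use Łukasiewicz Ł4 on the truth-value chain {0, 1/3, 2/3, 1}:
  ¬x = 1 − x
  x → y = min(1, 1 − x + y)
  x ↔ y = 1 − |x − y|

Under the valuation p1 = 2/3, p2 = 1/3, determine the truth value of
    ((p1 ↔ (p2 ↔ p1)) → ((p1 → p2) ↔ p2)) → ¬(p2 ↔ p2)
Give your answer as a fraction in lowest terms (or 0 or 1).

p2 ↔ p1 = 1/3 ↔ 2/3 = 2/3
p1 ↔ (p2 ↔ p1) = 2/3 ↔ 2/3 = 1
p1 → p2 = 2/3 → 1/3 = 2/3
(p1 → p2) ↔ p2 = 2/3 ↔ 1/3 = 2/3
(p1 ↔ (p2 ↔ p1)) → ((p1 → p2) ↔ p2) = 1 → 2/3 = 2/3
p2 ↔ p2 = 1/3 ↔ 1/3 = 1
¬(p2 ↔ p2) = ¬1 = 0
((p1 ↔ (p2 ↔ p1)) → ((p1 → p2) ↔ p2)) → ¬(p2 ↔ p2) = 2/3 → 0 = 1/3

1/3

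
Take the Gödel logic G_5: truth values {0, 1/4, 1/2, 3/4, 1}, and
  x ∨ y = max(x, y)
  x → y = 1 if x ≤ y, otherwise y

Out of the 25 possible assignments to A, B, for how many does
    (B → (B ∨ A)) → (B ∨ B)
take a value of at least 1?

5

value 1: 5 assignments (counts)
value 3/4: 5 assignments
value 1/2: 5 assignments
value 1/4: 5 assignments
value 0: 5 assignments
So 5 of the 25 assignments meet the threshold.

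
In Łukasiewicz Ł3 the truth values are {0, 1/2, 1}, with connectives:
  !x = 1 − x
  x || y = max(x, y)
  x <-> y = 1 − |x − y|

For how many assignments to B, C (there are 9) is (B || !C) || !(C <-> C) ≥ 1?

5

B = 0, C = 0 ↦ 1  ≥
B = 0, C = 1/2 ↦ 1/2  <
B = 0, C = 1 ↦ 0  <
B = 1/2, C = 0 ↦ 1  ≥
B = 1/2, C = 1/2 ↦ 1/2  <
B = 1/2, C = 1 ↦ 1/2  <
B = 1, C = 0 ↦ 1  ≥
B = 1, C = 1/2 ↦ 1  ≥
B = 1, C = 1 ↦ 1  ≥
So 5 of the 9 assignments meet the threshold.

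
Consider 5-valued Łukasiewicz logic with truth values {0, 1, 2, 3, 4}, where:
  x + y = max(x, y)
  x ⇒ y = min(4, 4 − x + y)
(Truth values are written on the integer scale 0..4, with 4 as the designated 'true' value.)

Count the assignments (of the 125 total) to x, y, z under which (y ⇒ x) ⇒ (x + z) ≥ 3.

102

value 4: 71 assignments (counts)
value 3: 31 assignments (counts)
value 2: 16 assignments
value 1: 6 assignments
value 0: 1 assignment
So 102 of the 125 assignments meet the threshold.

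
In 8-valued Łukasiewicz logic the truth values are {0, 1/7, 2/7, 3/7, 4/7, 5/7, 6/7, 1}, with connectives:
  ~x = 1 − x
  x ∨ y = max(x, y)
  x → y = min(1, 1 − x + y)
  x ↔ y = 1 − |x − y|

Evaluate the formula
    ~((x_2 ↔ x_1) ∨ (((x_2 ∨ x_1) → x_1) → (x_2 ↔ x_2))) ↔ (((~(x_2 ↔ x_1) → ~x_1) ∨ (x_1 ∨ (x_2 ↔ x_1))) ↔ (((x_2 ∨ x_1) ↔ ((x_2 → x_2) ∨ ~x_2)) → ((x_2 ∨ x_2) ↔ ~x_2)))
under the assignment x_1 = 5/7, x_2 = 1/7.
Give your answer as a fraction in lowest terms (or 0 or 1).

1/7

x_2 ↔ x_1 = 1/7 ↔ 5/7 = 3/7
x_2 ∨ x_1 = 1/7 ∨ 5/7 = 5/7
(x_2 ∨ x_1) → x_1 = 5/7 → 5/7 = 1
x_2 ↔ x_2 = 1/7 ↔ 1/7 = 1
((x_2 ∨ x_1) → x_1) → (x_2 ↔ x_2) = 1 → 1 = 1
(x_2 ↔ x_1) ∨ (((x_2 ∨ x_1) → x_1) → (x_2 ↔ x_2)) = 3/7 ∨ 1 = 1
~((x_2 ↔ x_1) ∨ (((x_2 ∨ x_1) → x_1) → (x_2 ↔ x_2))) = ~1 = 0
x_2 ↔ x_1 = 1/7 ↔ 5/7 = 3/7
~(x_2 ↔ x_1) = ~3/7 = 4/7
~x_1 = ~5/7 = 2/7
~(x_2 ↔ x_1) → ~x_1 = 4/7 → 2/7 = 5/7
x_2 ↔ x_1 = 1/7 ↔ 5/7 = 3/7
x_1 ∨ (x_2 ↔ x_1) = 5/7 ∨ 3/7 = 5/7
(~(x_2 ↔ x_1) → ~x_1) ∨ (x_1 ∨ (x_2 ↔ x_1)) = 5/7 ∨ 5/7 = 5/7
x_2 ∨ x_1 = 1/7 ∨ 5/7 = 5/7
x_2 → x_2 = 1/7 → 1/7 = 1
~x_2 = ~1/7 = 6/7
(x_2 → x_2) ∨ ~x_2 = 1 ∨ 6/7 = 1
(x_2 ∨ x_1) ↔ ((x_2 → x_2) ∨ ~x_2) = 5/7 ↔ 1 = 5/7
x_2 ∨ x_2 = 1/7 ∨ 1/7 = 1/7
~x_2 = ~1/7 = 6/7
(x_2 ∨ x_2) ↔ ~x_2 = 1/7 ↔ 6/7 = 2/7
((x_2 ∨ x_1) ↔ ((x_2 → x_2) ∨ ~x_2)) → ((x_2 ∨ x_2) ↔ ~x_2) = 5/7 → 2/7 = 4/7
((~(x_2 ↔ x_1) → ~x_1) ∨ (x_1 ∨ (x_2 ↔ x_1))) ↔ (((x_2 ∨ x_1) ↔ ((x_2 → x_2) ∨ ~x_2)) → ((x_2 ∨ x_2) ↔ ~x_2)) = 5/7 ↔ 4/7 = 6/7
~((x_2 ↔ x_1) ∨ (((x_2 ∨ x_1) → x_1) → (x_2 ↔ x_2))) ↔ (((~(x_2 ↔ x_1) → ~x_1) ∨ (x_1 ∨ (x_2 ↔ x_1))) ↔ (((x_2 ∨ x_1) ↔ ((x_2 → x_2) ∨ ~x_2)) → ((x_2 ∨ x_2) ↔ ~x_2))) = 0 ↔ 6/7 = 1/7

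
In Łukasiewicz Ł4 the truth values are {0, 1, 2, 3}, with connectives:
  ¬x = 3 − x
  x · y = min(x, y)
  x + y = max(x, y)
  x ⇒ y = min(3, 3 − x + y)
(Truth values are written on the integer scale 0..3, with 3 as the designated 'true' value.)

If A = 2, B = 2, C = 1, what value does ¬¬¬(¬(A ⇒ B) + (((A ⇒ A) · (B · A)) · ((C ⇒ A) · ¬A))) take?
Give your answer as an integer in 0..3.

2

A ⇒ B = 2 ⇒ 2 = 3
¬(A ⇒ B) = ¬3 = 0
A ⇒ A = 2 ⇒ 2 = 3
B · A = 2 · 2 = 2
(A ⇒ A) · (B · A) = 3 · 2 = 2
C ⇒ A = 1 ⇒ 2 = 3
¬A = ¬2 = 1
(C ⇒ A) · ¬A = 3 · 1 = 1
((A ⇒ A) · (B · A)) · ((C ⇒ A) · ¬A) = 2 · 1 = 1
¬(A ⇒ B) + (((A ⇒ A) · (B · A)) · ((C ⇒ A) · ¬A)) = 0 + 1 = 1
¬(¬(A ⇒ B) + (((A ⇒ A) · (B · A)) · ((C ⇒ A) · ¬A))) = ¬1 = 2
¬¬(¬(A ⇒ B) + (((A ⇒ A) · (B · A)) · ((C ⇒ A) · ¬A))) = ¬2 = 1
¬¬¬(¬(A ⇒ B) + (((A ⇒ A) · (B · A)) · ((C ⇒ A) · ¬A))) = ¬1 = 2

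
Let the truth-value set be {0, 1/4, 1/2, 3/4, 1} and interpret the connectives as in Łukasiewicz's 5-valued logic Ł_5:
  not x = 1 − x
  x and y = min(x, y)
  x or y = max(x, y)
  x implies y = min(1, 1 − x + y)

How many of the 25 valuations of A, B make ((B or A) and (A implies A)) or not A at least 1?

value 1: 13 assignments (counts)
value 3/4: 9 assignments
value 1/2: 3 assignments
So 13 of the 25 assignments meet the threshold.

13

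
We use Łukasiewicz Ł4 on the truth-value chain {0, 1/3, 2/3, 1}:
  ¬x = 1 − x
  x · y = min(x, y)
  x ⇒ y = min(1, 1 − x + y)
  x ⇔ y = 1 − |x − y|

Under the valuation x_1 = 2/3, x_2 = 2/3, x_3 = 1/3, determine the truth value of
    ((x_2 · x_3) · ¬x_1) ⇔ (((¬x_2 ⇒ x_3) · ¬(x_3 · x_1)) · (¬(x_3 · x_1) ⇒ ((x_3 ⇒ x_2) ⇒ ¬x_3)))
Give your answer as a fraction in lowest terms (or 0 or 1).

x_2 · x_3 = 2/3 · 1/3 = 1/3
¬x_1 = ¬2/3 = 1/3
(x_2 · x_3) · ¬x_1 = 1/3 · 1/3 = 1/3
¬x_2 = ¬2/3 = 1/3
¬x_2 ⇒ x_3 = 1/3 ⇒ 1/3 = 1
x_3 · x_1 = 1/3 · 2/3 = 1/3
¬(x_3 · x_1) = ¬1/3 = 2/3
(¬x_2 ⇒ x_3) · ¬(x_3 · x_1) = 1 · 2/3 = 2/3
x_3 · x_1 = 1/3 · 2/3 = 1/3
¬(x_3 · x_1) = ¬1/3 = 2/3
x_3 ⇒ x_2 = 1/3 ⇒ 2/3 = 1
¬x_3 = ¬1/3 = 2/3
(x_3 ⇒ x_2) ⇒ ¬x_3 = 1 ⇒ 2/3 = 2/3
¬(x_3 · x_1) ⇒ ((x_3 ⇒ x_2) ⇒ ¬x_3) = 2/3 ⇒ 2/3 = 1
((¬x_2 ⇒ x_3) · ¬(x_3 · x_1)) · (¬(x_3 · x_1) ⇒ ((x_3 ⇒ x_2) ⇒ ¬x_3)) = 2/3 · 1 = 2/3
((x_2 · x_3) · ¬x_1) ⇔ (((¬x_2 ⇒ x_3) · ¬(x_3 · x_1)) · (¬(x_3 · x_1) ⇒ ((x_3 ⇒ x_2) ⇒ ¬x_3))) = 1/3 ⇔ 2/3 = 2/3

2/3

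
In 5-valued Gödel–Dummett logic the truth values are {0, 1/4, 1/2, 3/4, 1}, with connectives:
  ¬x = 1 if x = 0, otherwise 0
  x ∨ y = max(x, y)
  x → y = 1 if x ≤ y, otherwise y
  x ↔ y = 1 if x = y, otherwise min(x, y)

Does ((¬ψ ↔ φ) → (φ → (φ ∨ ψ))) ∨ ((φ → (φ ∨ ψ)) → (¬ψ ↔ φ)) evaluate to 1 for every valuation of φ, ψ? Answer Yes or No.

Yes

At φ = 1/4, ψ = 1/4, for instance:
¬ψ = ¬1/4 = 0
¬ψ ↔ φ = 0 ↔ 1/4 = 0
φ ∨ ψ = 1/4 ∨ 1/4 = 1/4
φ → (φ ∨ ψ) = 1/4 → 1/4 = 1
(¬ψ ↔ φ) → (φ → (φ ∨ ψ)) = 0 → 1 = 1
(φ → (φ ∨ ψ)) → (¬ψ ↔ φ) = 1 → 0 = 0
((¬ψ ↔ φ) → (φ → (φ ∨ ψ))) ∨ ((φ → (φ ∨ ψ)) → (¬ψ ↔ φ)) = 1 ∨ 0 = 1
and checking the remaining 24 assignments likewise gives ≥ 1 in every case.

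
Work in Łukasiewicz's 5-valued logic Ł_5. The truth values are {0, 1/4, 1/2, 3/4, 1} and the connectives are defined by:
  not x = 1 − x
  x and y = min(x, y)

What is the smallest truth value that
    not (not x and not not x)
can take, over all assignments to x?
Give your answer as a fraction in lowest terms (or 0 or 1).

Take x = 1/2:
not x = not 1/2 = 1/2
not x = not 1/2 = 1/2
not not x = not 1/2 = 1/2
not x and not not x = 1/2 and 1/2 = 1/2
not (not x and not not x) = not 1/2 = 1/2
No assignment yields a value below 1/2, so this is the minimum.

1/2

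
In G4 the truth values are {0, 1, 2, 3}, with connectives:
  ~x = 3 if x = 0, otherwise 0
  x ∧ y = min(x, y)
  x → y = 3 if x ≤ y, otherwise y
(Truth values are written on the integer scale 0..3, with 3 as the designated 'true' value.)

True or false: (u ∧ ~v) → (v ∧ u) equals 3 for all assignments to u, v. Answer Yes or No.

Counterexample: take u = 1, v = 0.
~v = ~0 = 3
u ∧ ~v = 1 ∧ 3 = 1
v ∧ u = 0 ∧ 1 = 0
(u ∧ ~v) → (v ∧ u) = 1 → 0 = 0
This gives 0 ≠ 3.

No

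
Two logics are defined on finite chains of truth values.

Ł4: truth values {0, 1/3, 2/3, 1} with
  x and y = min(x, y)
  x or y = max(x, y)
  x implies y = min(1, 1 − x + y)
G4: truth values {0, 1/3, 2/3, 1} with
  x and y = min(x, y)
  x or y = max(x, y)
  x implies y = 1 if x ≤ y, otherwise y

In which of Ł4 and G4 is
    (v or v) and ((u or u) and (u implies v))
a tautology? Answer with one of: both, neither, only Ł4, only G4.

In Ł4: at u = 0, v = 0 the value is 0 — not a tautology.
In G4: at u = 0, v = 0 the value is 0 — not a tautology.

neither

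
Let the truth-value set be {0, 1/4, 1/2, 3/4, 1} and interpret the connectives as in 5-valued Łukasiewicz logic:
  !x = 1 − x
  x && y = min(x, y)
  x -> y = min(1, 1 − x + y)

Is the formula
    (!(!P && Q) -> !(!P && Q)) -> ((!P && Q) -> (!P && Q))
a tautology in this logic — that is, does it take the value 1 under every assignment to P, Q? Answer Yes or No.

Yes

At P = 1/4, Q = 1/4, for instance:
!P = !1/4 = 3/4
!P && Q = 3/4 && 1/4 = 1/4
!(!P && Q) = !1/4 = 3/4
!P = !1/4 = 3/4
!P && Q = 3/4 && 1/4 = 1/4
!(!P && Q) = !1/4 = 3/4
!(!P && Q) -> !(!P && Q) = 3/4 -> 3/4 = 1
(!P && Q) -> (!P && Q) = 1/4 -> 1/4 = 1
(!(!P && Q) -> !(!P && Q)) -> ((!P && Q) -> (!P && Q)) = 1 -> 1 = 1
and checking the remaining 24 assignments likewise gives ≥ 1 in every case.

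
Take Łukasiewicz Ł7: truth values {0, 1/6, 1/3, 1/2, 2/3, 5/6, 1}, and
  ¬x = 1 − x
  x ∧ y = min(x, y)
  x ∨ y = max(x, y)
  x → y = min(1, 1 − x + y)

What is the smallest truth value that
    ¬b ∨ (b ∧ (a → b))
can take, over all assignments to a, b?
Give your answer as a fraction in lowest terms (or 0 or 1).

Take a = 0, b = 1/2:
¬b = ¬1/2 = 1/2
a → b = 0 → 1/2 = 1
b ∧ (a → b) = 1/2 ∧ 1 = 1/2
¬b ∨ (b ∧ (a → b)) = 1/2 ∨ 1/2 = 1/2
No assignment yields a value below 1/2, so this is the minimum.

1/2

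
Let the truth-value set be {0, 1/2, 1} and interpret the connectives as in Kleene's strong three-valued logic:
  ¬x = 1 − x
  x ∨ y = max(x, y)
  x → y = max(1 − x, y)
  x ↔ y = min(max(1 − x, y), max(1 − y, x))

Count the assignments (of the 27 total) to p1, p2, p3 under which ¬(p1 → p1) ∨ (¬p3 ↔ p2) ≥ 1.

6

value 1: 6 assignments (counts)
value 1/2: 17 assignments
value 0: 4 assignments
So 6 of the 27 assignments meet the threshold.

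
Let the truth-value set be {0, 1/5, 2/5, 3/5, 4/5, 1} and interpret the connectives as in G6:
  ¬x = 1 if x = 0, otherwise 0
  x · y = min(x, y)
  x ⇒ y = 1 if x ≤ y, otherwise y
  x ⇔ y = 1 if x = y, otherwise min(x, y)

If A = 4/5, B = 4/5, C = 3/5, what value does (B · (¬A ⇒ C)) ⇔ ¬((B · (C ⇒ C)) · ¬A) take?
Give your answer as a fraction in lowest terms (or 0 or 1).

¬A = ¬4/5 = 0
¬A ⇒ C = 0 ⇒ 3/5 = 1
B · (¬A ⇒ C) = 4/5 · 1 = 4/5
C ⇒ C = 3/5 ⇒ 3/5 = 1
B · (C ⇒ C) = 4/5 · 1 = 4/5
¬A = ¬4/5 = 0
(B · (C ⇒ C)) · ¬A = 4/5 · 0 = 0
¬((B · (C ⇒ C)) · ¬A) = ¬0 = 1
(B · (¬A ⇒ C)) ⇔ ¬((B · (C ⇒ C)) · ¬A) = 4/5 ⇔ 1 = 4/5

4/5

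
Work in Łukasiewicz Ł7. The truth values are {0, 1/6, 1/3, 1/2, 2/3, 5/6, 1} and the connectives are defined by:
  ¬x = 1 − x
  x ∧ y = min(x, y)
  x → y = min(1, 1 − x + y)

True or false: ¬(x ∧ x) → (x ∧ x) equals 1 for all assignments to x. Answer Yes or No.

No

Counterexample: take x = 0.
x ∧ x = 0 ∧ 0 = 0
¬(x ∧ x) = ¬0 = 1
x ∧ x = 0 ∧ 0 = 0
¬(x ∧ x) → (x ∧ x) = 1 → 0 = 0
This gives 0 ≠ 1.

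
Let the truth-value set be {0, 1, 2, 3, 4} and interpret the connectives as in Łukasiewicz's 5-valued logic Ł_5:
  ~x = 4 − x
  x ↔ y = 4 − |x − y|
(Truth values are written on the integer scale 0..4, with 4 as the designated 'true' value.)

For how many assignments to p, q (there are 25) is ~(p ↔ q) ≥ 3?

6

value 4: 2 assignments (counts)
value 3: 4 assignments (counts)
value 2: 6 assignments
value 1: 8 assignments
value 0: 5 assignments
So 6 of the 25 assignments meet the threshold.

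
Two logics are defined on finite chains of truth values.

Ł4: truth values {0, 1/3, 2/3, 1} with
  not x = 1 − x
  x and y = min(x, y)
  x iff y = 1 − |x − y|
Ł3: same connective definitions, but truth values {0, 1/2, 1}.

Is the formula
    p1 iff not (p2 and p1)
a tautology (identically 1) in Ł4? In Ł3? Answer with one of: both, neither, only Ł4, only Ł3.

neither

In Ł4: at p1 = 0, p2 = 0 the value is 0 — not a tautology.
In Ł3: at p1 = 0, p2 = 0 the value is 0 — not a tautology.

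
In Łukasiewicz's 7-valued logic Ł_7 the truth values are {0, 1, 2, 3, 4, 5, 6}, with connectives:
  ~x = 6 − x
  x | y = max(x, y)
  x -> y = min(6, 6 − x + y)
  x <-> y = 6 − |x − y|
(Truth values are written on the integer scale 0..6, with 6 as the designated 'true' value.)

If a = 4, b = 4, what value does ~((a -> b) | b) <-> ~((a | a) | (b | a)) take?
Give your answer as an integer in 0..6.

4

a -> b = 4 -> 4 = 6
(a -> b) | b = 6 | 4 = 6
~((a -> b) | b) = ~6 = 0
a | a = 4 | 4 = 4
b | a = 4 | 4 = 4
(a | a) | (b | a) = 4 | 4 = 4
~((a | a) | (b | a)) = ~4 = 2
~((a -> b) | b) <-> ~((a | a) | (b | a)) = 0 <-> 2 = 4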